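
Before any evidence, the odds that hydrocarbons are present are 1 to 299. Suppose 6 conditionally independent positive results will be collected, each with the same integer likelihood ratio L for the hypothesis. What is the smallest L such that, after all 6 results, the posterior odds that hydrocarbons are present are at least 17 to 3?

4

Prior odds = 1/299.
Target odds = 17/3.
Need L⁶ ≥ 17/3 ÷ (1/299) = 5083/3.
3⁶ = 729 < 5083/3 ≤ 4096 = 4⁶, so L = 4.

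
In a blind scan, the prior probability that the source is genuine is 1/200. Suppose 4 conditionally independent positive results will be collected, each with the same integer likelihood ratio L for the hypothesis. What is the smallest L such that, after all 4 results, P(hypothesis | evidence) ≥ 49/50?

Prior odds = 0.005/0.995 = 1/199.
Target odds = 0.98/0.02 = 49.
Need L⁴ ≥ 49 ÷ (1/199) = 9751.
9⁴ = 6561 < 9751 ≤ 10000 = 10⁴, so L = 10.

10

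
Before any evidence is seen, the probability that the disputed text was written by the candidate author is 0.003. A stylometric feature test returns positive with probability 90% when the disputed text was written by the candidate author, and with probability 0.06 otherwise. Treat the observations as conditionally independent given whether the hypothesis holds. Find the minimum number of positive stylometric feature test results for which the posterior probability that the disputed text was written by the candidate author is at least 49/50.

4

Prior odds = 0.003/0.997 = 3/997.
Likelihood ratio of a positive result = 0.9/0.06 = 15.
Target posterior odds = 0.98/0.02 = 49.
Need (3/997) × 15ⁿ ≥ 49, i.e. 15ⁿ ≥ 48853/3.
15³ = 3375 falls short of 48853/3 but 15⁴ = 50625 reaches it, so n = 4.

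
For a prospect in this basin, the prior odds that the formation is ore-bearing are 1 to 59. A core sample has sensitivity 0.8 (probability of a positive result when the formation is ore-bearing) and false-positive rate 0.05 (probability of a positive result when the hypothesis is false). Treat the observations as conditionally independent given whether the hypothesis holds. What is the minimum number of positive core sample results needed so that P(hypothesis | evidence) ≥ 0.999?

4

Prior odds = 1/59.
Likelihood ratio of a positive result = 0.8/0.05 = 16.
Target posterior odds = 0.999/0.001 = 999.
Require 16ⁿ ≥ 999 ÷ (1/59) = 58941.
16³ = 4096 falls short of 58941 but 16⁴ = 65536 reaches it, so n = 4.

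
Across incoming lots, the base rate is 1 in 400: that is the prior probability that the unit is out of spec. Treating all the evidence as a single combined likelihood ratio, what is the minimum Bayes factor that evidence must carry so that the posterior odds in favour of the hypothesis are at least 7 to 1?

2793

Prior odds = 0.0025/0.9975 = 1/399.
Target odds = 7.
Required Bayes factor = 7 ÷ (1/399) = 2793.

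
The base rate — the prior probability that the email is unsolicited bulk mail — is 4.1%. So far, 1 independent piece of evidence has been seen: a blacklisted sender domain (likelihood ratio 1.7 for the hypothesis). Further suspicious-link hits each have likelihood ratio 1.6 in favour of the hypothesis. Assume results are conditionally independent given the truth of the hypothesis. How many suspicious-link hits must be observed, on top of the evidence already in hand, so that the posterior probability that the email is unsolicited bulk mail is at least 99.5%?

Prior odds = 0.041/0.959 = 41/959.
Bayes factor of the evidence already in hand = 1.7.
Odds after that evidence = (41/959) × 1.7 = 697/9590.
Target odds = 0.995/0.005 = 199.
Need 1.6ⁿ ≥ 199 ÷ (697/9590) = 1908410/697.
1.6¹⁶ ≈1844.67 falls short of 1908410/697 but 1.6¹⁷ ≈2951.48 reaches it, so n = 17.

17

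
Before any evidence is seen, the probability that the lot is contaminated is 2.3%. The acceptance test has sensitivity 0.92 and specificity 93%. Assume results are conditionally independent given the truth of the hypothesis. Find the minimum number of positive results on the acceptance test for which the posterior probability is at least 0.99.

4

Prior odds = 0.023/0.977 = 23/977.
False-positive rate = 1 − 0.93 = 0.07; likelihood ratio of a positive = 0.92/0.07 = 92/7.
Target posterior odds = 0.99/0.01 = 99.
Require (92/7)ⁿ ≥ 99 ÷ (23/977) = 96723/23.
(92/7)³ = 778688/343 falls short of 96723/23 but (92/7)⁴ = 71639296/2401 reaches it, so n = 4.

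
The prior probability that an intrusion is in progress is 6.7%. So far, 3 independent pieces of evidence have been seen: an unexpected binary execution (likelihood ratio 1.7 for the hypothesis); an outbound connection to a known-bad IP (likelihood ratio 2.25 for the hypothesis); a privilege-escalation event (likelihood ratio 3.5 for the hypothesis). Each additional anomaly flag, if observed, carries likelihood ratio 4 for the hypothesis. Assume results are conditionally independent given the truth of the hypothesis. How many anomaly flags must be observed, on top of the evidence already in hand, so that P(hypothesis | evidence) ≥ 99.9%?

6

Prior odds = 0.067/0.933 = 67/933.
Combined Bayes factor of the evidence already in hand = 1.7 × 2.25 × 3.5 = 13.3875.
Odds after that evidence = (67/933) × 13.3875 = 23919/24880.
Target odds = 0.999/0.001 = 999.
Need 4ⁿ ≥ 999 ÷ (23919/24880) = 8285040/7973.
4⁵ = 1024 falls short of 8285040/7973 but 4⁶ = 4096 reaches it, so n = 6.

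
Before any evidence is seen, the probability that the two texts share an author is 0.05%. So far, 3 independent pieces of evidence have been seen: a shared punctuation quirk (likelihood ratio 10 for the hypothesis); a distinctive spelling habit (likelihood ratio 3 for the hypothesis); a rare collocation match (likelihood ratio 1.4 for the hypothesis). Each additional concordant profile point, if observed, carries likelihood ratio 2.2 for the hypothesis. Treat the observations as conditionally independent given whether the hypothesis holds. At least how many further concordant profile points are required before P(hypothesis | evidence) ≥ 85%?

8

Prior odds = 0.0005/0.9995 = 1/1999.
Combined Bayes factor of the evidence already in hand = 10 × 3 × 1.4 = 42.
Odds after that evidence = (1/1999) × 42 = 42/1999.
Target odds = 0.85/0.15 = 17/3.
Need 2.2ⁿ ≥ 17/3 ÷ (42/1999) = 33983/126.
2.2⁷ = 19487171/78125 falls short of 33983/126 but 2.2⁸ = 214358881/390625 reaches it, so n = 8.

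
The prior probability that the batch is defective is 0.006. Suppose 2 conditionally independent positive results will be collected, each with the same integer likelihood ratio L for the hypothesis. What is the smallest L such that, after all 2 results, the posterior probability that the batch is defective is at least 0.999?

Prior odds = 0.006/0.994 = 3/497.
Target odds = 0.999/0.001 = 999.
Need L² ≥ 999 ÷ (3/497) = 165501.
406² = 164836 < 165501 ≤ 165649 = 407², so L = 407.

407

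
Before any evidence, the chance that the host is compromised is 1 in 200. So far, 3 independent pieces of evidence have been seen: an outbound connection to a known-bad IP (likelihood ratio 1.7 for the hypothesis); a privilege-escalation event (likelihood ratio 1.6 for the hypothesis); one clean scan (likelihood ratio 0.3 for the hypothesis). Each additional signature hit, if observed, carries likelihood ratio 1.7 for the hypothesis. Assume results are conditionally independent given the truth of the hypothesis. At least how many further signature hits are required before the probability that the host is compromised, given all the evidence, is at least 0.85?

14

Prior odds = 0.005/0.995 = 1/199.
Combined Bayes factor of the evidence already in hand = 1.7 × 1.6 × 0.3 = 0.816.
Odds after that evidence = (1/199) × 0.816 = 102/24875.
Target odds = 0.85/0.15 = 17/3.
Need 1.7ⁿ ≥ 17/3 ÷ (102/24875) = 24875/18.
1.7¹³ ≈990.458 falls short of 24875/18 but 1.7¹⁴ ≈1683.78 reaches it, so n = 14.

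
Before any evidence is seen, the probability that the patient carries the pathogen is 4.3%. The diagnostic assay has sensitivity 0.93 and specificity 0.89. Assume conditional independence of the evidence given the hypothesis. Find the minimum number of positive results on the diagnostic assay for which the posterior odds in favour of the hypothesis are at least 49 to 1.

4

Prior odds = 0.043/0.957 = 43/957.
False-positive rate = 1 − 0.89 = 0.11; likelihood ratio of a positive = 0.93/0.11 = 93/11.
Target odds = 49.
Need (43/957) × (93/11)ⁿ ≥ 49, i.e. (93/11)ⁿ ≥ 46893/43.
(93/11)³ = 804357/1331 falls short of 46893/43 but (93/11)⁴ = 74805201/14641 reaches it, so n = 4.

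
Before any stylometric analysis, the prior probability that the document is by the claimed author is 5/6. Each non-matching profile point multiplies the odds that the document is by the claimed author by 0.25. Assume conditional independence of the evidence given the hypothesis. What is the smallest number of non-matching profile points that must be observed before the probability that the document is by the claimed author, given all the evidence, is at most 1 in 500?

Prior odds = (5/6)/(1/6) = 5.
Likelihood ratio per non-matching profile point = 0.25.
Target odds: 0.002 ÷ 0.998 = 1/499.
Require 0.25ⁿ ≤ 1/499 ÷ 5 = 1/2495.
0.25⁵ = 1/1024 is still above 1/2495 but 0.25⁶ = 1/4096 is at or below it, so n = 6.

6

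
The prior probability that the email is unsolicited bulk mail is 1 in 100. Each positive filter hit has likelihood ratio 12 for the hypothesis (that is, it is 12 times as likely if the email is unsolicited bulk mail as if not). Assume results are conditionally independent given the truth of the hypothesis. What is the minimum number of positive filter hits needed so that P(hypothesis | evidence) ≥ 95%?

4

Prior odds = 0.01/0.99 = 1/99.
Likelihood ratio per positive filter hit = 12.
Target posterior odds = 0.95/0.05 = 19.
Require 12ⁿ ≥ 19 ÷ (1/99) = 1881.
12³ = 1728 falls short of 1881 but 12⁴ = 20736 reaches it, so n = 4.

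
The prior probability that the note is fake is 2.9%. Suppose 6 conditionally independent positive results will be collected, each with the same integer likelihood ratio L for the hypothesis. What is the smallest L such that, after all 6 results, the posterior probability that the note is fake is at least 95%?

3

Prior odds = 0.029/0.971 = 29/971.
Target odds = 0.95/0.05 = 19.
Need L⁶ ≥ 19 ÷ (29/971) = 18449/29.
2⁶ = 64 < 18449/29 ≤ 729 = 3⁶, so L = 3.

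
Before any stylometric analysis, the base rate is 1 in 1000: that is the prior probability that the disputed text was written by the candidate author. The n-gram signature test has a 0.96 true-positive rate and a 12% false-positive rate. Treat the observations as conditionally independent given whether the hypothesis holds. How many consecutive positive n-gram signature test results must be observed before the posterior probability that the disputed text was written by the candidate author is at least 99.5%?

6

Prior odds = 0.001/0.999 = 1/999.
Likelihood ratio of a positive result = 0.96/0.12 = 8.
Target odds: 0.995 ÷ 0.005 = 199.
Need (1/999) × 8ⁿ ≥ 199, i.e. 8ⁿ ≥ 198801.
8⁵ = 32768 falls short of 198801 but 8⁶ = 262144 reaches it, so n = 6.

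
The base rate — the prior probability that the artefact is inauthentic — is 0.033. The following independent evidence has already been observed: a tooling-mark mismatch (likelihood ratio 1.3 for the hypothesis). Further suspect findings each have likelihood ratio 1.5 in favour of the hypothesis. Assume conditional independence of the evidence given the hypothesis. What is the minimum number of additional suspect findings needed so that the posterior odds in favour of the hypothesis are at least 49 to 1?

18

Prior odds = 0.033/0.967 = 33/967.
Bayes factor of the evidence already in hand = 1.3.
Odds after that evidence = (33/967) × 1.3 = 429/9670.
Target odds = 49.
Need 1.5ⁿ ≥ 49 ÷ (429/9670) = 473830/429.
1.5¹⁷ = 129140163/131072 falls short of 473830/429 but 1.5¹⁸ = 387420489/262144 reaches it, so n = 18.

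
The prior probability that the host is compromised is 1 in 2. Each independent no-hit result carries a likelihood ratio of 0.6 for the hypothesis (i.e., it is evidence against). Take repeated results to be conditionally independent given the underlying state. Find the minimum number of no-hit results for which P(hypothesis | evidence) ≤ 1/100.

Prior odds = 0.5/0.5 = 1.
Likelihood ratio per no-hit result = 0.6.
Target odds: 0.01 ÷ 0.99 = 1/99.
Require 0.6ⁿ ≤ 1/99 ÷ 1 = 1/99.
0.6⁸ = 6561/390625 is still above 1/99 but 0.6⁹ = 19683/1953125 is at or below it, so n = 9.

9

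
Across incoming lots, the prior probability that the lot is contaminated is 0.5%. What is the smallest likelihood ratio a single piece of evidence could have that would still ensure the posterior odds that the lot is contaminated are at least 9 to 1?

Prior odds = 0.005/0.995 = 1/199.
Target odds = 9.
Required Bayes factor = 9 ÷ (1/199) = 1791.

1791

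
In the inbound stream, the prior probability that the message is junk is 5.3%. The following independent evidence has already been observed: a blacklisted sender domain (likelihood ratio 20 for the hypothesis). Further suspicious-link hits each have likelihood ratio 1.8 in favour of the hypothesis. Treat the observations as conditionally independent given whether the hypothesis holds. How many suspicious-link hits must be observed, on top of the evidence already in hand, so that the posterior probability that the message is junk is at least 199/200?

9

Prior odds = 0.053/0.947 = 53/947.
Bayes factor of the evidence already in hand = 20.
Odds after that evidence = (53/947) × 20 = 1060/947.
Target odds = 0.995/0.005 = 199.
Need 1.8ⁿ ≥ 199 ÷ (1060/947) = 188453/1060.
1.8⁸ = 43046721/390625 falls short of 188453/1060 but 1.8⁹ = 387420489/1953125 reaches it, so n = 9.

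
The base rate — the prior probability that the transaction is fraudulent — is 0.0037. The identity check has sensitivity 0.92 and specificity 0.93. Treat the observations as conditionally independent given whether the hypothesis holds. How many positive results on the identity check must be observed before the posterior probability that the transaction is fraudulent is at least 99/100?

4

Prior odds: 0.0037 ÷ 0.9963 = 37/9963.
False-positive rate = 1 − 0.93 = 0.07; likelihood ratio of a positive = 0.92/0.07 = 92/7.
Target posterior odds = 0.99/0.01 = 99.
Need (37/9963) × (92/7)ⁿ ≥ 99, i.e. (92/7)ⁿ ≥ 986337/37.
(92/7)³ = 778688/343 falls short of 986337/37 but (92/7)⁴ = 71639296/2401 reaches it, so n = 4.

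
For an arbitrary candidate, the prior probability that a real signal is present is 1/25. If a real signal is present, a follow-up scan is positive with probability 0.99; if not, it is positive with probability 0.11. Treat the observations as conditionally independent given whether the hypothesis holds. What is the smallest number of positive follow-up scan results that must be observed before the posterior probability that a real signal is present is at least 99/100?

Prior odds = 0.04/0.96 = 1/24.
Likelihood ratio of a positive = 0.99/0.11 = 9.
Target odds: 0.99 ÷ 0.01 = 99.
Need (1/24) × 9ⁿ ≥ 99, i.e. 9ⁿ ≥ 2376.
9³ = 729 falls short of 2376 but 9⁴ = 6561 reaches it, so n = 4.

4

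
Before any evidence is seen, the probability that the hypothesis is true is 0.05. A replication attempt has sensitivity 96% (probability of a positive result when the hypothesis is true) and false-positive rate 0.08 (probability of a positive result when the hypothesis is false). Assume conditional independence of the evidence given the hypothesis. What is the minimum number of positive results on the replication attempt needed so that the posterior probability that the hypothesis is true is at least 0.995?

Prior odds: 0.05 ÷ 0.95 = 1/19.
Likelihood ratio of a positive result = 0.96/0.08 = 12.
Target odds: 0.995 ÷ 0.005 = 199.
Require 12ⁿ ≥ 199 ÷ (1/19) = 3781.
12³ = 1728 falls short of 3781 but 12⁴ = 20736 reaches it, so n = 4.

4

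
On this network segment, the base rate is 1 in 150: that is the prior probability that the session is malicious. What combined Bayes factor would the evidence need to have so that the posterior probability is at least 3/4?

Prior odds = (1/150)/(149/150) = 1/149.
Target odds = 0.75/0.25 = 3.
Required Bayes factor = 3 ÷ (1/149) = 447.

447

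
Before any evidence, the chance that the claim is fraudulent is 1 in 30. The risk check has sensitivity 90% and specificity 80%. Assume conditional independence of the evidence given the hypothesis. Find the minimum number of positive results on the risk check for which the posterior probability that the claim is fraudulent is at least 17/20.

Prior odds: (1/30) ÷ (29/30) = 1/29.
False-positive rate = 1 − 0.8 = 0.2; likelihood ratio of a positive = 0.9/0.2 = 4.5.
Target posterior odds = 0.85/0.15 = 17/3.
Require 4.5ⁿ ≥ 17/3 ÷ (1/29) = 493/3.
4.5³ = 91.125 falls short of 493/3 but 4.5⁴ = 410.0625 reaches it, so n = 4.

4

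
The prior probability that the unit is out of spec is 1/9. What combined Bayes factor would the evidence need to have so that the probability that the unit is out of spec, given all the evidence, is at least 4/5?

32

Prior odds = (1/9)/(8/9) = 0.125.
Target odds = 0.8/0.2 = 4.
Required Bayes factor = 4 ÷ 0.125 = 32.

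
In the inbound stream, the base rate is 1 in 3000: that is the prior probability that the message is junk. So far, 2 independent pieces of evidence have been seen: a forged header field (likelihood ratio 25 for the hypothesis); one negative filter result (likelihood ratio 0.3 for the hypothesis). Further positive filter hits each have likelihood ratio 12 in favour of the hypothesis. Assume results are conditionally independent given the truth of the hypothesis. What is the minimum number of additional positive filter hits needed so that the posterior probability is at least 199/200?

5

Prior odds = (1/3000)/(2999/3000) = 1/2999.
Combined Bayes factor of the evidence already in hand = 25 × 0.3 = 7.5.
Odds after that evidence = (1/2999) × 7.5 = 15/5998.
Target odds = 0.995/0.005 = 199.
Need 12ⁿ ≥ 199 ÷ (15/5998) = 1193602/15.
12⁴ = 20736 falls short of 1193602/15 but 12⁵ = 248832 reaches it, so n = 5.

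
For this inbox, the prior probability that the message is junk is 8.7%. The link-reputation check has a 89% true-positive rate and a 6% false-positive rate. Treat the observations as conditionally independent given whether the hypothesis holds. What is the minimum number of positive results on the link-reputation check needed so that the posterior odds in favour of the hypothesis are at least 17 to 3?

2

Prior odds: 0.087 ÷ 0.913 = 87/913.
Likelihood ratio of a positive result = 0.89/0.06 = 89/6.
Target odds = 17/3.
Need (87/913) × (89/6)ⁿ ≥ 17/3, i.e. (89/6)ⁿ ≥ 15521/261.
(89/6)¹ = 89/6 falls short of 15521/261 but (89/6)² = 7921/36 reaches it, so n = 2.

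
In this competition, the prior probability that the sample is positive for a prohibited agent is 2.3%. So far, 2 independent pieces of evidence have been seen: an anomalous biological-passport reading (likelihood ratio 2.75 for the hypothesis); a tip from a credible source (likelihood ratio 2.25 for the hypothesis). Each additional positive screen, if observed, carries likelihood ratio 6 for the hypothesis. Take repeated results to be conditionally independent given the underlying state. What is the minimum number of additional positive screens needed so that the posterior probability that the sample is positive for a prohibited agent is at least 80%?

2

Prior odds = 0.023/0.977 = 23/977.
Combined Bayes factor of the evidence already in hand = 2.75 × 2.25 = 6.1875.
Odds after that evidence = (23/977) × 6.1875 = 2277/15632.
Target odds = 0.8/0.2 = 4.
Need 6ⁿ ≥ 4 ÷ (2277/15632) = 62528/2277.
6¹ = 6 falls short of 62528/2277 but 6² = 36 reaches it, so n = 2.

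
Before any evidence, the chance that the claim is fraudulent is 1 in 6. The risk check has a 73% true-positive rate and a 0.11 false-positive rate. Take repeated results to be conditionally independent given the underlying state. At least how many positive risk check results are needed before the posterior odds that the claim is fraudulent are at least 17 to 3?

Prior odds = (1/6)/(5/6) = 0.2.
Likelihood ratio of a positive result = 0.73/0.11 = 73/11.
Target odds = 17/3.
Need 0.2 × (73/11)ⁿ ≥ 17/3, i.e. (73/11)ⁿ ≥ 85/3.
(73/11)¹ = 73/11 falls short of 85/3 but (73/11)² = 5329/121 reaches it, so n = 2.

2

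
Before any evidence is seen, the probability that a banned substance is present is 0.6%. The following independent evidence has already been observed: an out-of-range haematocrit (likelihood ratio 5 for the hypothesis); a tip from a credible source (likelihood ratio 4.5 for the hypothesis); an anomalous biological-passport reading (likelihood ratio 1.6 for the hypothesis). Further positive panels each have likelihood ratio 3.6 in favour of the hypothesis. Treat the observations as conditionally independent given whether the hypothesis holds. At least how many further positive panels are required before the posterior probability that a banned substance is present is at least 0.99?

5

Prior odds = 0.006/0.994 = 3/497.
Combined Bayes factor of the evidence already in hand = 5 × 4.5 × 1.6 = 36.
Odds after that evidence = (3/497) × 36 = 108/497.
Target odds = 0.99/0.01 = 99.
Need 3.6ⁿ ≥ 99 ÷ (108/497) = 5467/12.
3.6⁴ = 167.9616 falls short of 5467/12 but 3.6⁵ = 604.66176 reaches it, so n = 5.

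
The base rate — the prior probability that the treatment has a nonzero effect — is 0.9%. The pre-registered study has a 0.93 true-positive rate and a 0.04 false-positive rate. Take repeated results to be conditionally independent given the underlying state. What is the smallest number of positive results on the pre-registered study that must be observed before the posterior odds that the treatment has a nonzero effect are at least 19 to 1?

3

Prior odds = 0.009/0.991 = 9/991.
Likelihood ratio of a positive result = 0.93/0.04 = 23.25.
Target odds = 19.
Require 23.25ⁿ ≥ 19 ÷ (9/991) = 18829/9.
23.25² = 540.5625 falls short of 18829/9 but 23.25³ = 804357/64 reaches it, so n = 3.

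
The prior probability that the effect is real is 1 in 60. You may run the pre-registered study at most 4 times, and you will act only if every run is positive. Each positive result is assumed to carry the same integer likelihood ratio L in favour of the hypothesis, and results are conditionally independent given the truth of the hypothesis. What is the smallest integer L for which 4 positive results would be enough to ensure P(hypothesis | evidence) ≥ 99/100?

9

Prior odds = (1/60)/(59/60) = 1/59.
Target odds = 0.99/0.01 = 99.
Need L⁴ ≥ 99 ÷ (1/59) = 5841.
8⁴ = 4096 < 5841 ≤ 6561 = 9⁴, so L = 9.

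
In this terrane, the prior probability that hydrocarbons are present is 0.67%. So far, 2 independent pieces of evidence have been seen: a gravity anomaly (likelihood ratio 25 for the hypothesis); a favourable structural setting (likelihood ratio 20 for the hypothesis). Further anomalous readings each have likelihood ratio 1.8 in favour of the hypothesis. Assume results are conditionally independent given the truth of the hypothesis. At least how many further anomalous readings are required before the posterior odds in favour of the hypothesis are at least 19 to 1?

Prior odds = 0.0067/0.9933 = 67/9933.
Combined Bayes factor of the evidence already in hand = 25 × 20 = 500.
Odds after that evidence = (67/9933) × 500 = 33500/9933.
Target odds = 19.
Need 1.8ⁿ ≥ 19 ÷ (33500/9933) = 188727/33500.
1.8² = 3.24 falls short of 188727/33500 but 1.8³ = 5.832 reaches it, so n = 3.

3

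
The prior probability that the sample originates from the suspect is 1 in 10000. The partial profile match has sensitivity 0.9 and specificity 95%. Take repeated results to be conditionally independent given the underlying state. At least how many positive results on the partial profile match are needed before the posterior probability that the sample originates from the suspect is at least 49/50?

5

Prior odds: 0.0001 ÷ 0.9999 = 1/9999.
False-positive rate = 1 − 0.95 = 0.05; likelihood ratio of a positive = 0.9/0.05 = 18.
Target posterior odds = 0.98/0.02 = 49.
Need (1/9999) × 18ⁿ ≥ 49, i.e. 18ⁿ ≥ 489951.
18⁴ = 104976 falls short of 489951 but 18⁵ = 1889568 reaches it, so n = 5.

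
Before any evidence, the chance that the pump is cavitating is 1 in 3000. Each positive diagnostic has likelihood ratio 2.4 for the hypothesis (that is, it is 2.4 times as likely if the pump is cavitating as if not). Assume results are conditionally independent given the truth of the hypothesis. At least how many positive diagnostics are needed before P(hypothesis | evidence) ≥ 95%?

Prior odds = (1/3000)/(2999/3000) = 1/2999.
Likelihood ratio per positive diagnostic = 2.4.
Target posterior odds = 0.95/0.05 = 19.
Require 2.4ⁿ ≥ 19 ÷ (1/2999) = 56981.
2.4¹² ≈36520.3 falls short of 56981 but 2.4¹³ ≈87648.8 reaches it, so n = 13.

13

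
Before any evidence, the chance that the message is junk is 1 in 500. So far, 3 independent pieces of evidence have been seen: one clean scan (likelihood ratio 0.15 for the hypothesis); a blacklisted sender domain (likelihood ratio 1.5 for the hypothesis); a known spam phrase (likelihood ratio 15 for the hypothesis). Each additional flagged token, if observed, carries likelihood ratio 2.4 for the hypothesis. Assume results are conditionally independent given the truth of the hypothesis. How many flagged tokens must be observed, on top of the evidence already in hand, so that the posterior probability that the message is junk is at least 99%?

Prior odds = 0.002/0.998 = 1/499.
Combined Bayes factor of the evidence already in hand = 0.15 × 1.5 × 15 = 3.375.
Odds after that evidence = (1/499) × 3.375 = 27/3992.
Target odds = 0.99/0.01 = 99.
Need 2.4ⁿ ≥ 99 ÷ (27/3992) = 43912/3.
2.4¹⁰ ≈6340.34 falls short of 43912/3 but 2.4¹¹ ≈15216.8 reaches it, so n = 11.

11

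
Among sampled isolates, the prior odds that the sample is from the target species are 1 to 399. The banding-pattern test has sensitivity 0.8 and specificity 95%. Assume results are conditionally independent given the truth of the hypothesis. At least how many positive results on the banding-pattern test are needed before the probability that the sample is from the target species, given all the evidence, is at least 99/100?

4

Prior odds = 1/399.
False-positive rate = 1 − 0.95 = 0.05; likelihood ratio of a positive = 0.8/0.05 = 16.
Target odds: 0.99 ÷ 0.01 = 99.
Need (1/399) × 16ⁿ ≥ 99, i.e. 16ⁿ ≥ 39501.
16³ = 4096 falls short of 39501 but 16⁴ = 65536 reaches it, so n = 4.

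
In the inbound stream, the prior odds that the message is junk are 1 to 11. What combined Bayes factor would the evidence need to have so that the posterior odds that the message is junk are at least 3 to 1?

Prior odds = 1/11.
Target odds = 3.
Required Bayes factor = 3 ÷ (1/11) = 33.

33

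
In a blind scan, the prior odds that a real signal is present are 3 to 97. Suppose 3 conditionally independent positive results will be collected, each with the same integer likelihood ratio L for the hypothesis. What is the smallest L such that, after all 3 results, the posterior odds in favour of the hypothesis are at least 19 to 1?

9

Prior odds = 3/97.
Target odds = 19.
Need L³ ≥ 19 ÷ (3/97) = 1843/3.
8³ = 512 < 1843/3 ≤ 729 = 9³, so L = 9.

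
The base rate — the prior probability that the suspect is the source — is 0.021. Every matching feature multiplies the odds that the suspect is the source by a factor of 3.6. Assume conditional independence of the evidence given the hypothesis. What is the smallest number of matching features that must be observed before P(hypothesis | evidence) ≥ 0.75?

Prior odds: 0.021 ÷ 0.979 = 21/979.
Likelihood ratio per matching feature = 3.6.
Target odds: 0.75 ÷ 0.25 = 3.
Require 3.6ⁿ ≥ 3 ÷ (21/979) = 979/7.
3.6³ = 46.656 falls short of 979/7 but 3.6⁴ = 167.9616 reaches it, so n = 4.

4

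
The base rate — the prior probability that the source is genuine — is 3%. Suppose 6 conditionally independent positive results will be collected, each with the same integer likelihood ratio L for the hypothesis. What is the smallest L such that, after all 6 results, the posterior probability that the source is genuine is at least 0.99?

4

Prior odds = 0.03/0.97 = 3/97.
Target odds = 0.99/0.01 = 99.
Need L⁶ ≥ 99 ÷ (3/97) = 3201.
3⁶ = 729 < 3201 ≤ 4096 = 4⁶, so L = 4.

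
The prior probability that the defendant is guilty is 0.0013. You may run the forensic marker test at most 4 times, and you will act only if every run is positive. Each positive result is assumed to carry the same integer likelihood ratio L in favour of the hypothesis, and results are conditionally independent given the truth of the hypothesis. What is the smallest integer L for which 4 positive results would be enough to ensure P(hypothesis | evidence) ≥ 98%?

Prior odds = 0.0013/0.9987 = 13/9987.
Target odds = 0.98/0.02 = 49.
Need L⁴ ≥ 49 ÷ (13/9987) = 489363/13.
13⁴ = 28561 < 489363/13 ≤ 38416 = 14⁴, so L = 14.

14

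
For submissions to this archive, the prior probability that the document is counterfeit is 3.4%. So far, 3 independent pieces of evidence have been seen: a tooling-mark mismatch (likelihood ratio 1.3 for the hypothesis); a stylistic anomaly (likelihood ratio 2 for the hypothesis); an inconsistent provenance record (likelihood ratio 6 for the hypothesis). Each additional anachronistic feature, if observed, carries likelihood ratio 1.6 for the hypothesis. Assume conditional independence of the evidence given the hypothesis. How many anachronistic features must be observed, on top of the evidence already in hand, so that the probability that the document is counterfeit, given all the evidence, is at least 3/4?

Prior odds = 0.034/0.966 = 17/483.
Combined Bayes factor of the evidence already in hand = 1.3 × 2 × 6 = 15.6.
Odds after that evidence = (17/483) × 15.6 = 442/805.
Target odds = 0.75/0.25 = 3.
Need 1.6ⁿ ≥ 3 ÷ (442/805) = 2415/442.
1.6³ = 4.096 falls short of 2415/442 but 1.6⁴ = 6.5536 reaches it, so n = 4.

4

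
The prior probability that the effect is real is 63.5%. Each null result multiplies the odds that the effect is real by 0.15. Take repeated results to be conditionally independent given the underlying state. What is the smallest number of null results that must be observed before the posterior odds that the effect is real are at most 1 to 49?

Prior odds: 0.635 ÷ 0.365 = 127/73.
Likelihood ratio per null result = 0.15.
Target odds = 1/49.
Need (127/73) × 0.15ⁿ ≤ 1/49, i.e. 0.15ⁿ ≤ 73/6223.
0.15² = 0.0225 is still above 73/6223 but 0.15³ = 0.003375 is at or below it, so n = 3.

3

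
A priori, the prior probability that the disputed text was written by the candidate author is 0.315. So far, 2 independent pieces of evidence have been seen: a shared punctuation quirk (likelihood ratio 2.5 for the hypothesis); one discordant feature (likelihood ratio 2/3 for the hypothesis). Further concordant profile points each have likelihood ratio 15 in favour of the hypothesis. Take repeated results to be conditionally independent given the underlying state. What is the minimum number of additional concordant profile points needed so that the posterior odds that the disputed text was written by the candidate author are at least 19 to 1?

2

Prior odds = 0.315/0.685 = 63/137.
Combined Bayes factor of the evidence already in hand = 2.5 × (2/3) = 5/3.
Odds after that evidence = (63/137) × 5/3 = 105/137.
Target odds = 19.
Need 15ⁿ ≥ 19 ÷ (105/137) = 2603/105.
15¹ = 15 falls short of 2603/105 but 15² = 225 reaches it, so n = 2.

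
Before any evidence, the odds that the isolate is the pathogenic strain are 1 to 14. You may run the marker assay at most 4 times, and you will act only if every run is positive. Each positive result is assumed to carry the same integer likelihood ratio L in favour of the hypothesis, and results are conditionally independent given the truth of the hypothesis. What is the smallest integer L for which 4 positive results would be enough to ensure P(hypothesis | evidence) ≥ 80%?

3

Prior odds = 1/14.
Target odds = 0.8/0.2 = 4.
Need L⁴ ≥ 4 ÷ (1/14) = 56.
2⁴ = 16 < 56 ≤ 81 = 3⁴, so L = 3.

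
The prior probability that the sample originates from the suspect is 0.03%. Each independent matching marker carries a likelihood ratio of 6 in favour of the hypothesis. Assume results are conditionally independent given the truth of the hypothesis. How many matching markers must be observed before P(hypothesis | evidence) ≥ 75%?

Prior odds = 0.0003/0.9997 = 3/9997.
Likelihood ratio per matching marker = 6.
Target posterior odds = 0.75/0.25 = 3.
Require 6ⁿ ≥ 3 ÷ (3/9997) = 9997.
6⁵ = 7776 falls short of 9997 but 6⁶ = 46656 reaches it, so n = 6.

6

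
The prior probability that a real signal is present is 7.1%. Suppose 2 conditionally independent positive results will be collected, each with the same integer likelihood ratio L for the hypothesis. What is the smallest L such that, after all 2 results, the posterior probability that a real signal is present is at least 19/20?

Prior odds = 0.071/0.929 = 71/929.
Target odds = 0.95/0.05 = 19.
Need L² ≥ 19 ÷ (71/929) = 17651/71.
15² = 225 < 17651/71 ≤ 256 = 16², so L = 16.

16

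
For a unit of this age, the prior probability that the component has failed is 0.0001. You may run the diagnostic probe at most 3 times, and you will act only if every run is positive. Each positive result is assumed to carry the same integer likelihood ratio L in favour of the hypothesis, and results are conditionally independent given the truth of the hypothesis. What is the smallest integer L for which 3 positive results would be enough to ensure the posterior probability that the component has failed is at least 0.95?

Prior odds = 0.0001/0.9999 = 1/9999.
Target odds = 0.95/0.05 = 19.
Need L³ ≥ 19 ÷ (1/9999) = 189981.
57³ = 185193 < 189981 ≤ 195112 = 58³, so L = 58.

58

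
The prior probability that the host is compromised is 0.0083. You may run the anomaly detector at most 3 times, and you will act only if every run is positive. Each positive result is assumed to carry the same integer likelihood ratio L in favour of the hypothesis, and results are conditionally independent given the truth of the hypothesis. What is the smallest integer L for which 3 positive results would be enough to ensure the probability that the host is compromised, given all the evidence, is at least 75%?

Prior odds = 0.0083/0.9917 = 83/9917.
Target odds = 0.75/0.25 = 3.
Need L³ ≥ 3 ÷ (83/9917) = 29751/83.
7³ = 343 < 29751/83 ≤ 512 = 8³, so L = 8.

8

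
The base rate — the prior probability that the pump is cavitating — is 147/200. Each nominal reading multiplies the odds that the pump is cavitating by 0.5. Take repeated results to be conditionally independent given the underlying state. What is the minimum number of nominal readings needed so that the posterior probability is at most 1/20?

6

Prior odds = 0.735/0.265 = 147/53.
Likelihood ratio per nominal reading = 0.5.
Target odds: 0.05 ÷ 0.95 = 1/19.
Require 0.5ⁿ ≤ 1/19 ÷ (147/53) = 53/2793.
0.5⁵ = 0.03125 is still above 53/2793 but 0.5⁶ = 0.015625 is at or below it, so n = 6.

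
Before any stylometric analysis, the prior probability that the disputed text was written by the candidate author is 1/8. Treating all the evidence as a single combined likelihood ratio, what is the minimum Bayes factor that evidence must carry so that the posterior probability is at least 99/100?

693

Prior odds = 0.125/0.875 = 1/7.
Target odds = 0.99/0.01 = 99.
Required Bayes factor = 99 ÷ (1/7) = 693.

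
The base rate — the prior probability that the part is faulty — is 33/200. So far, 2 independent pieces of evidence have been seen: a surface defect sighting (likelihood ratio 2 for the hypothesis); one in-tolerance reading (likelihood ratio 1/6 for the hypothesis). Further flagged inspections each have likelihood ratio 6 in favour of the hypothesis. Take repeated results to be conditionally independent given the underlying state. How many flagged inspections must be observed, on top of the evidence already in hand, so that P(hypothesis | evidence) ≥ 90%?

Prior odds = 0.165/0.835 = 33/167.
Combined Bayes factor of the evidence already in hand = 2 × (1/6) = 1/3.
Odds after that evidence = (33/167) × 1/3 = 11/167.
Target odds = 0.9/0.1 = 9.
Need 6ⁿ ≥ 9 ÷ (11/167) = 1503/11.
6² = 36 falls short of 1503/11 but 6³ = 216 reaches it, so n = 3.

3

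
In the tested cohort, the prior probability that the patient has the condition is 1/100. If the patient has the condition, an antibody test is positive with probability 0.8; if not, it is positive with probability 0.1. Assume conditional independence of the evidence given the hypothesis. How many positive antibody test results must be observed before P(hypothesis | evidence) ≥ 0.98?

Prior odds: 0.01 ÷ 0.99 = 1/99.
Likelihood ratio of a positive = 0.8/0.1 = 8.
Target posterior odds = 0.98/0.02 = 49.
Need (1/99) × 8ⁿ ≥ 49, i.e. 8ⁿ ≥ 4851.
8⁴ = 4096 falls short of 4851 but 8⁵ = 32768 reaches it, so n = 5.

5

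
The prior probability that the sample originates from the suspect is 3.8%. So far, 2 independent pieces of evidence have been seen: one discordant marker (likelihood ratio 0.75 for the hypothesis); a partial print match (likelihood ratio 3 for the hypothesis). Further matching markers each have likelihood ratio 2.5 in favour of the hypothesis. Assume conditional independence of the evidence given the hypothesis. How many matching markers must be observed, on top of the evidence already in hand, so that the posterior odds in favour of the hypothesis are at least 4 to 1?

5

Prior odds = 0.038/0.962 = 19/481.
Combined Bayes factor of the evidence already in hand = 0.75 × 3 = 2.25.
Odds after that evidence = (19/481) × 2.25 = 171/1924.
Target odds = 4.
Need 2.5ⁿ ≥ 4 ÷ (171/1924) = 7696/171.
2.5⁴ = 39.0625 falls short of 7696/171 but 2.5⁵ = 97.65625 reaches it, so n = 5.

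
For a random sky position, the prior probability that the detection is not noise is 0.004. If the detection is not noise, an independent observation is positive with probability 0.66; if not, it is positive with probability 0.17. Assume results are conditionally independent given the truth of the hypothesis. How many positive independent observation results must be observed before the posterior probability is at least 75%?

5

Prior odds: 0.004 ÷ 0.996 = 1/249.
Likelihood ratio of a positive = 0.66/0.17 = 66/17.
Target posterior odds = 0.75/0.25 = 3.
Require (66/17)ⁿ ≥ 3 ÷ (1/249) = 747.
(66/17)⁴ = 18974736/83521 falls short of 747 but (66/17)⁵ ≈882.013 reaches it, so n = 5.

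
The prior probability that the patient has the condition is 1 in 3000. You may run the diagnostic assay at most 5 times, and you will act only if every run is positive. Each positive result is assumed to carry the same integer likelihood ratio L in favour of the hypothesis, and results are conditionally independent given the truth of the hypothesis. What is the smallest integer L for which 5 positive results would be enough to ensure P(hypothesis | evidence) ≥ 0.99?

13

Prior odds = (1/3000)/(2999/3000) = 1/2999.
Target odds = 0.99/0.01 = 99.
Need L⁵ ≥ 99 ÷ (1/2999) = 296901.
12⁵ = 248832 < 296901 ≤ 371293 = 13⁵, so L = 13.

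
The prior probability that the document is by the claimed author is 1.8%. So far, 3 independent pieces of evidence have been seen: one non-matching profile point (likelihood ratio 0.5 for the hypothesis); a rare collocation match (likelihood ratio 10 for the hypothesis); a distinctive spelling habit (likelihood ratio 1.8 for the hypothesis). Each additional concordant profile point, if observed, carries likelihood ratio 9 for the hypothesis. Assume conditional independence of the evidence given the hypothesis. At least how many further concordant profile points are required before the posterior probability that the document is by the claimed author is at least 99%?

Prior odds = 0.018/0.982 = 9/491.
Combined Bayes factor of the evidence already in hand = 0.5 × 10 × 1.8 = 9.
Odds after that evidence = (9/491) × 9 = 81/491.
Target odds = 0.99/0.01 = 99.
Need 9ⁿ ≥ 99 ÷ (81/491) = 5401/9.
9² = 81 falls short of 5401/9 but 9³ = 729 reaches it, so n = 3.

3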